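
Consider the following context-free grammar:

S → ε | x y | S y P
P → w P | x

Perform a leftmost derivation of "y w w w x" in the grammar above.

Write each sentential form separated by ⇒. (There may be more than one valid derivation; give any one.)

S ⇒ S y P ⇒ y P ⇒ y w P ⇒ y w w P ⇒ y w w w P ⇒ y w w w x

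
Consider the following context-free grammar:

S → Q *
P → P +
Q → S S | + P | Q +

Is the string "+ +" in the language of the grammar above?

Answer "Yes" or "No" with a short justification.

No - no valid derivation exists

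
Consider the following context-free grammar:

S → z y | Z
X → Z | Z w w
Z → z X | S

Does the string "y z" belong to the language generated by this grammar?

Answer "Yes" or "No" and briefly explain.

No - no valid derivation exists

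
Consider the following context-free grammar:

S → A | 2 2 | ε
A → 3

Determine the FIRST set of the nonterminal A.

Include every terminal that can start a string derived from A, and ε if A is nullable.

We compute FIRST(A) using the standard algorithm.
FIRST(A) = {3}
FIRST(S) = {2, 3, ε}
Therefore, FIRST(A) = {3}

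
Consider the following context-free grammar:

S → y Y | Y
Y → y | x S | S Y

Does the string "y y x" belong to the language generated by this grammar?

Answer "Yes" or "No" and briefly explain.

No - no valid derivation exists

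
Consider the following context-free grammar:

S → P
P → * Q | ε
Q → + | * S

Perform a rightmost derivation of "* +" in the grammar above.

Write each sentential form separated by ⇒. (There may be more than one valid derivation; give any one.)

S ⇒ P ⇒ * Q ⇒ * +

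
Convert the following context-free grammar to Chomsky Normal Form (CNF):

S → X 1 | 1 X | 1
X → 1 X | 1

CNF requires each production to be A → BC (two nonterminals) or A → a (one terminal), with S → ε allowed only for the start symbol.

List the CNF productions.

T1 → 1; S → 1; X → 1; S → X T1; S → T1 X; X → T1 X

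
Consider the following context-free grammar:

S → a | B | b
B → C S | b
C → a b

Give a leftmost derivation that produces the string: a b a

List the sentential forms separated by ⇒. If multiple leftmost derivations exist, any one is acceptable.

S ⇒ B ⇒ C S ⇒ a b S ⇒ a b a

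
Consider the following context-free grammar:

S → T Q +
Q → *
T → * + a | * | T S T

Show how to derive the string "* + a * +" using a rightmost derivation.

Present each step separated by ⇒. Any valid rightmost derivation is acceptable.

S ⇒ T Q + ⇒ T * + ⇒ * + a * +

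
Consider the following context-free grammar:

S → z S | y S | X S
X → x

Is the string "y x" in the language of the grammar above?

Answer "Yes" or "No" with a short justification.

No - no valid derivation exists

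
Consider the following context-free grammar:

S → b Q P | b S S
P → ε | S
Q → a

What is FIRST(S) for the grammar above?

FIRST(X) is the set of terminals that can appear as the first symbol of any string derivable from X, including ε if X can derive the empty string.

We compute FIRST(S) using the standard algorithm.
FIRST(P) = {b, ε}
FIRST(Q) = {a}
FIRST(S) = {b}
Therefore, FIRST(S) = {b}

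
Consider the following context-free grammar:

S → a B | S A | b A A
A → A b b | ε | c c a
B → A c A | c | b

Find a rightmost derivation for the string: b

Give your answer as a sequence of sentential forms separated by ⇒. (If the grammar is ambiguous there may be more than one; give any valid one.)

S ⇒ b A A ⇒ b A ⇒ b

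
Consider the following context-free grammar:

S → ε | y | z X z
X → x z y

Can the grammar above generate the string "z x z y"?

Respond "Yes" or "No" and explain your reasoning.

No - no valid derivation exists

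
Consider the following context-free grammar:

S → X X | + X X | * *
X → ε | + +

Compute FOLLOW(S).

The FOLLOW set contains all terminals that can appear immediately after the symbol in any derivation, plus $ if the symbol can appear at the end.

We compute FOLLOW(S) using the standard algorithm.
FOLLOW(S) starts with {$}.
FIRST(S) = {*, +, ε}
FIRST(X) = {+, ε}
FOLLOW(S) = {$}
FOLLOW(X) = {$, +}
Therefore, FOLLOW(S) = {$}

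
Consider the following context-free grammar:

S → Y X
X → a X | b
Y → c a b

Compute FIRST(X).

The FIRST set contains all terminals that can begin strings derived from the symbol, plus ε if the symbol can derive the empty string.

We compute FIRST(X) using the standard algorithm.
FIRST(S) = {c}
FIRST(X) = {a, b}
FIRST(Y) = {c}
Therefore, FIRST(X) = {a, b}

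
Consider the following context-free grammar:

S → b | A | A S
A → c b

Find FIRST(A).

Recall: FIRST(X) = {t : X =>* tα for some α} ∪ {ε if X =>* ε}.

We compute FIRST(A) using the standard algorithm.
FIRST(A) = {c}
FIRST(S) = {b, c}
Therefore, FIRST(A) = {c}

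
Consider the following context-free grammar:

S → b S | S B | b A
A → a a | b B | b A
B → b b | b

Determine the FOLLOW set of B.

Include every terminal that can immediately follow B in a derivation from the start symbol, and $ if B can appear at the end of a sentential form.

We compute FOLLOW(B) using the standard algorithm.
FOLLOW(S) starts with {$}.
FIRST(A) = {a, b}
FIRST(B) = {b}
FIRST(S) = {b}
FOLLOW(A) = {$, b}
FOLLOW(B) = {$, b}
FOLLOW(S) = {$, b}
Therefore, FOLLOW(B) = {$, b}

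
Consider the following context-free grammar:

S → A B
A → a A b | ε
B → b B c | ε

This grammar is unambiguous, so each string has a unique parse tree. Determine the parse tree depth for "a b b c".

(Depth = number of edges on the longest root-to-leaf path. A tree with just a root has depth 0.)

3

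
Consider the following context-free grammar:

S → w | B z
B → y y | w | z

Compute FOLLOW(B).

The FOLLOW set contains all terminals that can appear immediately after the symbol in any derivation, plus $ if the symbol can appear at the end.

We compute FOLLOW(B) using the standard algorithm.
FOLLOW(S) starts with {$}.
FIRST(B) = {w, y, z}
FIRST(S) = {w, y, z}
FOLLOW(B) = {z}
FOLLOW(S) = {$}
Therefore, FOLLOW(B) = {z}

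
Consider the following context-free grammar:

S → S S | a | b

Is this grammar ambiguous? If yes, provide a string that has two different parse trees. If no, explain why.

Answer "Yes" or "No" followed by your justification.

Yes - the string 'b b a a' has two distinct leftmost derivations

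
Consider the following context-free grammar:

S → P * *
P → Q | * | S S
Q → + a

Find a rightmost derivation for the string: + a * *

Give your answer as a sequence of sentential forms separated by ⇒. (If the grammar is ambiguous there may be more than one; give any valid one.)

S ⇒ P * * ⇒ Q * * ⇒ + a * *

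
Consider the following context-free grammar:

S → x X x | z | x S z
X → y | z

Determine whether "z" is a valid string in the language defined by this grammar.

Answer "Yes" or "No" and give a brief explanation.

Yes - a valid derivation exists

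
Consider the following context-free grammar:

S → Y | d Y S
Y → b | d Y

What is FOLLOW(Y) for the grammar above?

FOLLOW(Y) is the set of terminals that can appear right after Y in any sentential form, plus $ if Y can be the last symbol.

We compute FOLLOW(Y) using the standard algorithm.
FOLLOW(S) starts with {$}.
FIRST(S) = {b, d}
FIRST(Y) = {b, d}
FOLLOW(S) = {$}
FOLLOW(Y) = {$, b, d}
Therefore, FOLLOW(Y) = {$, b, d}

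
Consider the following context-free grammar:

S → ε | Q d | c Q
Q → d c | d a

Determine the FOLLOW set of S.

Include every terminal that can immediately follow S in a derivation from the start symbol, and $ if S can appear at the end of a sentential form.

We compute FOLLOW(S) using the standard algorithm.
FOLLOW(S) starts with {$}.
FIRST(Q) = {d}
FIRST(S) = {c, d, ε}
FOLLOW(Q) = {$, d}
FOLLOW(S) = {$}
Therefore, FOLLOW(S) = {$}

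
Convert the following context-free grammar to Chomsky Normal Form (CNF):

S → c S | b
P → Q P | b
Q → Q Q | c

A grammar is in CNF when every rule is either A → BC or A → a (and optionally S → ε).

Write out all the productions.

TC → c; S → b; P → b; Q → c; S → TC S; P → Q P; Q → Q Q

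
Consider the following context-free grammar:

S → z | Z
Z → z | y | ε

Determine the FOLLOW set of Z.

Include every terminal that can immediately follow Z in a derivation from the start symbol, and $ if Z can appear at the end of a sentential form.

We compute FOLLOW(Z) using the standard algorithm.
FOLLOW(S) starts with {$}.
FIRST(S) = {y, z, ε}
FIRST(Z) = {y, z, ε}
FOLLOW(S) = {$}
FOLLOW(Z) = {$}
Therefore, FOLLOW(Z) = {$}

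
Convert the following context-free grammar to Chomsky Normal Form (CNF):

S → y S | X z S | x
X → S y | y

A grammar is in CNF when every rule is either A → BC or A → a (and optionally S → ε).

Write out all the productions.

TY → y; TZ → z; S → x; X → y; S → TY S; S → X X0; X0 → TZ S; X → S TY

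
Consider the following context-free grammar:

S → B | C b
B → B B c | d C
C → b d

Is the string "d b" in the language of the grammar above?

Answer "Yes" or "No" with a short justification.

No - no valid derivation exists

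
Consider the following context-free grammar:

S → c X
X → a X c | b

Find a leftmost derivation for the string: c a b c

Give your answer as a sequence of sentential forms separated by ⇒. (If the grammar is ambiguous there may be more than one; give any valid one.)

S ⇒ c X ⇒ c a X c ⇒ c a b c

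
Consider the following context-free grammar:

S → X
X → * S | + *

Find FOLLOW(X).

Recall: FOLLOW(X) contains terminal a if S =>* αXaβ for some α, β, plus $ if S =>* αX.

We compute FOLLOW(X) using the standard algorithm.
FOLLOW(S) starts with {$}.
FIRST(S) = {*, +}
FIRST(X) = {*, +}
FOLLOW(S) = {$}
FOLLOW(X) = {$}
Therefore, FOLLOW(X) = {$}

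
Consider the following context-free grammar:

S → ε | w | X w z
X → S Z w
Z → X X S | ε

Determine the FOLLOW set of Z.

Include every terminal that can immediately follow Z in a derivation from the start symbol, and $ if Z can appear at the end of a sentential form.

We compute FOLLOW(Z) using the standard algorithm.
FOLLOW(S) starts with {$}.
FIRST(S) = {w, ε}
FIRST(X) = {w}
FIRST(Z) = {w, ε}
FOLLOW(S) = {$, w}
FOLLOW(X) = {w}
FOLLOW(Z) = {w}
Therefore, FOLLOW(Z) = {w}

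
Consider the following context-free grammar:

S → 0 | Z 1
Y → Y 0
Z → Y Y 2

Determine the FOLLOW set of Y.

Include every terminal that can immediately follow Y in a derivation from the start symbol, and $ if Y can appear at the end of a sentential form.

We compute FOLLOW(Y) using the standard algorithm.
FOLLOW(S) starts with {$}.
FIRST(S) = {0}
FIRST(Y) = {}
FIRST(Z) = {}
FOLLOW(S) = {$}
FOLLOW(Y) = {0, 2}
FOLLOW(Z) = {1}
Therefore, FOLLOW(Y) = {0, 2}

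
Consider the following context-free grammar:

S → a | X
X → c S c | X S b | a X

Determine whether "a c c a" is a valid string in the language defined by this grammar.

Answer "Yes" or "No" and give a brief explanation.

No - no valid derivation exists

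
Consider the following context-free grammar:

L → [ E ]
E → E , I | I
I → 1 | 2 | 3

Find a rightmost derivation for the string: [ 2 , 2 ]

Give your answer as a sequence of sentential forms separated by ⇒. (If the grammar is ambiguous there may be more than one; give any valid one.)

L ⇒ [ E ] ⇒ [ E , I ] ⇒ [ E , 2 ] ⇒ [ I , 2 ] ⇒ [ 2 , 2 ]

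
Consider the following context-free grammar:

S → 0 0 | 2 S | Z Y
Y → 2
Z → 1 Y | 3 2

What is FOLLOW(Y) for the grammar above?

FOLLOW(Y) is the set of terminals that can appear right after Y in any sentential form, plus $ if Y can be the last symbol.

We compute FOLLOW(Y) using the standard algorithm.
FOLLOW(S) starts with {$}.
FIRST(S) = {0, 1, 2, 3}
FIRST(Y) = {2}
FIRST(Z) = {1, 3}
FOLLOW(S) = {$}
FOLLOW(Y) = {$, 2}
FOLLOW(Z) = {2}
Therefore, FOLLOW(Y) = {$, 2}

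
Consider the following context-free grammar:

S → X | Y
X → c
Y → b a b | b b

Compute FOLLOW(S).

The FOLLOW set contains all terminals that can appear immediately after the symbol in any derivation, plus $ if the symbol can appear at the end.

We compute FOLLOW(S) using the standard algorithm.
FOLLOW(S) starts with {$}.
FIRST(S) = {b, c}
FIRST(X) = {c}
FIRST(Y) = {b}
FOLLOW(S) = {$}
FOLLOW(X) = {$}
FOLLOW(Y) = {$}
Therefore, FOLLOW(S) = {$}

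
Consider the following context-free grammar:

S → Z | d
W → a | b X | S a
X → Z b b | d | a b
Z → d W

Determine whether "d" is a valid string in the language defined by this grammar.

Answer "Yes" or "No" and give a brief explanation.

Yes - a valid derivation exists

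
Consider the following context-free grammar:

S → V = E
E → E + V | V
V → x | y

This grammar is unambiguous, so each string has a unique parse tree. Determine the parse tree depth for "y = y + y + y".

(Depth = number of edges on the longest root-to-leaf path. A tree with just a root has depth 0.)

5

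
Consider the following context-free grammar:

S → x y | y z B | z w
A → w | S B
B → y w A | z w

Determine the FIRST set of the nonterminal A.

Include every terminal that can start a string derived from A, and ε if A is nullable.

We compute FIRST(A) using the standard algorithm.
FIRST(A) = {w, x, y, z}
FIRST(B) = {y, z}
FIRST(S) = {x, y, z}
Therefore, FIRST(A) = {w, x, y, z}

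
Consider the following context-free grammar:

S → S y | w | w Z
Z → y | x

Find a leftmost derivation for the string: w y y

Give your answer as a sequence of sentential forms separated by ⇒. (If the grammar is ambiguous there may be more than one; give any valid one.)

S ⇒ S y ⇒ w Z y ⇒ w y y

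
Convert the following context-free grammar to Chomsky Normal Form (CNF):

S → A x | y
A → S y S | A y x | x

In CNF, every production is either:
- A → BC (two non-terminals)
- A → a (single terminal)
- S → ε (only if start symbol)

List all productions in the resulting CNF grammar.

TX → x; S → y; TY → y; A → x; S → A TX; A → S X0; X0 → TY S; A → A X1; X1 → TY TX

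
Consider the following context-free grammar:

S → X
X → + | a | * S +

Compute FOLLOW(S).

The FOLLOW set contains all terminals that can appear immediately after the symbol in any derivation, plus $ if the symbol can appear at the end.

We compute FOLLOW(S) using the standard algorithm.
FOLLOW(S) starts with {$}.
FIRST(S) = {*, +, a}
FIRST(X) = {*, +, a}
FOLLOW(S) = {$, +}
FOLLOW(X) = {$, +}
Therefore, FOLLOW(S) = {$, +}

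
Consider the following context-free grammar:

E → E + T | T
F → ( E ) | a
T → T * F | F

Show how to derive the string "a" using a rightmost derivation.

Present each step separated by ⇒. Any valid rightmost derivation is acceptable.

E ⇒ T ⇒ F ⇒ a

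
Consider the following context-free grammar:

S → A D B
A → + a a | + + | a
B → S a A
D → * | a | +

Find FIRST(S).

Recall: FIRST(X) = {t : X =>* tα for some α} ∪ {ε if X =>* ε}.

We compute FIRST(S) using the standard algorithm.
FIRST(A) = {+, a}
FIRST(B) = {+, a}
FIRST(D) = {*, +, a}
FIRST(S) = {+, a}
Therefore, FIRST(S) = {+, a}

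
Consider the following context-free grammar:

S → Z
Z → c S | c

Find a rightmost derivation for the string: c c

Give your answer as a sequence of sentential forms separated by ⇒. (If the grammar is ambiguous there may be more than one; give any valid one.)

S ⇒ Z ⇒ c S ⇒ c Z ⇒ c c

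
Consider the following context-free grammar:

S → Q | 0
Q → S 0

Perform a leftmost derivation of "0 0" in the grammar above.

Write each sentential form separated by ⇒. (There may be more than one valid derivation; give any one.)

S ⇒ Q ⇒ S 0 ⇒ 0 0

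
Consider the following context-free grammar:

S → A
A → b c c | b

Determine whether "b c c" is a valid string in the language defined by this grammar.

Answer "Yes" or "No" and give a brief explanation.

Yes - a valid derivation exists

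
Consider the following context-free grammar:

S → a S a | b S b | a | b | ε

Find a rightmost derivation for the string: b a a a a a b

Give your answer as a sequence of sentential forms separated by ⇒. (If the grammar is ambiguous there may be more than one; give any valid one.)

S ⇒ b S b ⇒ b a S a b ⇒ b a a S a a b ⇒ b a a a a a b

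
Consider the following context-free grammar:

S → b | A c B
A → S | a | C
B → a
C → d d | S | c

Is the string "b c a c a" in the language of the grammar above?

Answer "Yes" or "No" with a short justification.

Yes - a valid derivation exists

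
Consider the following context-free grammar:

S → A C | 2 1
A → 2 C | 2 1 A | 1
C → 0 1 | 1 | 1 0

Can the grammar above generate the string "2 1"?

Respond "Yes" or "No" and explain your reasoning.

Yes - a valid derivation exists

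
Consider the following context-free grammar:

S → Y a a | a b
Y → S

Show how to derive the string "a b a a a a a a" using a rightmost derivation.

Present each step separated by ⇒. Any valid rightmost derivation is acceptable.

S ⇒ Y a a ⇒ S a a ⇒ Y a a a a ⇒ S a a a a ⇒ Y a a a a a a ⇒ S a a a a a a ⇒ a b a a a a a a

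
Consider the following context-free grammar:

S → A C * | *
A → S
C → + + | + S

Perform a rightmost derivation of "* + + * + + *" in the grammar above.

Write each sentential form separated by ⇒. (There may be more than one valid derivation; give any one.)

S ⇒ A C * ⇒ A + + * ⇒ S + + * ⇒ A C * + + * ⇒ A + + * + + * ⇒ S + + * + + * ⇒ * + + * + + *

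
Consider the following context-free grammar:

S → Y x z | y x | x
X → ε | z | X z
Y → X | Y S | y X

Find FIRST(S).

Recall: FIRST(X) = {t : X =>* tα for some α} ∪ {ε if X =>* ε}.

We compute FIRST(S) using the standard algorithm.
FIRST(S) = {x, y, z}
FIRST(X) = {z, ε}
FIRST(Y) = {x, y, z, ε}
Therefore, FIRST(S) = {x, y, z}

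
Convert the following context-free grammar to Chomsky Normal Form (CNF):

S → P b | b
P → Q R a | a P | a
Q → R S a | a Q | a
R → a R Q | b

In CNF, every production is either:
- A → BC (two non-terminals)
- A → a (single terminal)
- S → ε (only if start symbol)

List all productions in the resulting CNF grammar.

TB → b; S → b; TA → a; P → a; Q → a; R → b; S → P TB; P → Q X0; X0 → R TA; P → TA P; Q → R X1; X1 → S TA; Q → TA Q; R → TA X2; X2 → R Q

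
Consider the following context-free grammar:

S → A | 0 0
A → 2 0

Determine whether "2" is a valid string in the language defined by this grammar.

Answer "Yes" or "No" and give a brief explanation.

No - no valid derivation exists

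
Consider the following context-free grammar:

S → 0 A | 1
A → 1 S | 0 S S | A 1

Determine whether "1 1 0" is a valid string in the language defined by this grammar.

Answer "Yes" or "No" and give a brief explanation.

No - no valid derivation exists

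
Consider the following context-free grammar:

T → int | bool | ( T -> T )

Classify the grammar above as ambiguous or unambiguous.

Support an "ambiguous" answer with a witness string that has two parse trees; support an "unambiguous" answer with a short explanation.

Unambiguous - every string in the language has a unique parse tree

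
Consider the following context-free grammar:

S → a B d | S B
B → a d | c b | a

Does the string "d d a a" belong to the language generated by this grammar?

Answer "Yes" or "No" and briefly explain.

No - no valid derivation exists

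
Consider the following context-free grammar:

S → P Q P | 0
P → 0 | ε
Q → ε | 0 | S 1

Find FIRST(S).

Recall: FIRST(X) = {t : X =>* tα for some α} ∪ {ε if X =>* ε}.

We compute FIRST(S) using the standard algorithm.
FIRST(P) = {0, ε}
FIRST(Q) = {0, 1, ε}
FIRST(S) = {0, 1, ε}
Therefore, FIRST(S) = {0, 1, ε}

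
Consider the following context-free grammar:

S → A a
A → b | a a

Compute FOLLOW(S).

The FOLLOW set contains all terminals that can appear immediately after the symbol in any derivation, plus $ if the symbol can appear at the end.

We compute FOLLOW(S) using the standard algorithm.
FOLLOW(S) starts with {$}.
FIRST(A) = {a, b}
FIRST(S) = {a, b}
FOLLOW(A) = {a}
FOLLOW(S) = {$}
Therefore, FOLLOW(S) = {$}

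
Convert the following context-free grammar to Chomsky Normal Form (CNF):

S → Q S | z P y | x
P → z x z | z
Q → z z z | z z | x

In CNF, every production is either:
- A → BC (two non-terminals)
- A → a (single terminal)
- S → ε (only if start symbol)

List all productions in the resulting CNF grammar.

TZ → z; TY → y; S → x; TX → x; P → z; Q → x; S → Q S; S → TZ X0; X0 → P TY; P → TZ X1; X1 → TX TZ; Q → TZ X2; X2 → TZ TZ; Q → TZ TZ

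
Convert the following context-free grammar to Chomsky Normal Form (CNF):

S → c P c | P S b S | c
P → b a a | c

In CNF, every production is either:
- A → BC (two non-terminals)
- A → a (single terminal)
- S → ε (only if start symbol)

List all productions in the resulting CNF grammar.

TC → c; TB → b; S → c; TA → a; P → c; S → TC X0; X0 → P TC; S → P X1; X1 → S X2; X2 → TB S; P → TB X3; X3 → TA TA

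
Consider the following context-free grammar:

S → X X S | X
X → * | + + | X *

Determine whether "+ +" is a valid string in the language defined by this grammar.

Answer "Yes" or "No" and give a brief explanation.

Yes - a valid derivation exists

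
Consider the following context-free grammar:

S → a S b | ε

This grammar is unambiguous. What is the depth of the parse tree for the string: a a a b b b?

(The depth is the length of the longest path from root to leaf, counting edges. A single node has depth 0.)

4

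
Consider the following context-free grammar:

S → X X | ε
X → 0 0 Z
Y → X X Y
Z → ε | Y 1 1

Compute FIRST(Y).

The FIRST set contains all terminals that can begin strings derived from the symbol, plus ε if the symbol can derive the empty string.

We compute FIRST(Y) using the standard algorithm.
FIRST(S) = {0, ε}
FIRST(X) = {0}
FIRST(Y) = {0}
FIRST(Z) = {0, ε}
Therefore, FIRST(Y) = {0}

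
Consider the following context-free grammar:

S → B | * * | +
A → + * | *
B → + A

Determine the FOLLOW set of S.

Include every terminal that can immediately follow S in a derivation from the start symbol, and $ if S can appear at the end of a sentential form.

We compute FOLLOW(S) using the standard algorithm.
FOLLOW(S) starts with {$}.
FIRST(A) = {*, +}
FIRST(B) = {+}
FIRST(S) = {*, +}
FOLLOW(A) = {$}
FOLLOW(B) = {$}
FOLLOW(S) = {$}
Therefore, FOLLOW(S) = {$}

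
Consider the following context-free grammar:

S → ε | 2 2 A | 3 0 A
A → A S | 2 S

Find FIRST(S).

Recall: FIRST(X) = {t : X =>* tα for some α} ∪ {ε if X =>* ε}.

We compute FIRST(S) using the standard algorithm.
FIRST(A) = {2}
FIRST(S) = {2, 3, ε}
Therefore, FIRST(S) = {2, 3, ε}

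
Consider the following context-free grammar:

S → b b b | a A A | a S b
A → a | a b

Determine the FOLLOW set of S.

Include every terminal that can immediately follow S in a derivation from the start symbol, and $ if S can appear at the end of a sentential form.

We compute FOLLOW(S) using the standard algorithm.
FOLLOW(S) starts with {$}.
FIRST(A) = {a}
FIRST(S) = {a, b}
FOLLOW(A) = {$, a, b}
FOLLOW(S) = {$, b}
Therefore, FOLLOW(S) = {$, b}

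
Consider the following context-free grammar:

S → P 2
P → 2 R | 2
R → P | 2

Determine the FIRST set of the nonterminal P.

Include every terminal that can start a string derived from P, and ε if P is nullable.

We compute FIRST(P) using the standard algorithm.
FIRST(P) = {2}
FIRST(R) = {2}
FIRST(S) = {2}
Therefore, FIRST(P) = {2}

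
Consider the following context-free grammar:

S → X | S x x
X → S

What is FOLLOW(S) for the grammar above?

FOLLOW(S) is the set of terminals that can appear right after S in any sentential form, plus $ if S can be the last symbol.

We compute FOLLOW(S) using the standard algorithm.
FOLLOW(S) starts with {$}.
FIRST(S) = {}
FIRST(X) = {}
FOLLOW(S) = {$, x}
FOLLOW(X) = {$, x}
Therefore, FOLLOW(S) = {$, x}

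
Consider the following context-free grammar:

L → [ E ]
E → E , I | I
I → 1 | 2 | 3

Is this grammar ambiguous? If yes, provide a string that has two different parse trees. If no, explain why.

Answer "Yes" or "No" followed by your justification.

No - the grammar is unambiguous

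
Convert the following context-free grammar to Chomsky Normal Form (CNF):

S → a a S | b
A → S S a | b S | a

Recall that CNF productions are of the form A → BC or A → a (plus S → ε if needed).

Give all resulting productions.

TA → a; S → b; TB → b; A → a; S → TA X0; X0 → TA S; A → S X1; X1 → S TA; A → TB S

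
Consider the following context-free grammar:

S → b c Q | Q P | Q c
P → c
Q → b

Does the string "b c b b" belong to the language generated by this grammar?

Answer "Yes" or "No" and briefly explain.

No - no valid derivation exists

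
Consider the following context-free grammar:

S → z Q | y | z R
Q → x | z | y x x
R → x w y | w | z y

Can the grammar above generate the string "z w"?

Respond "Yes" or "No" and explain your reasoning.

Yes - a valid derivation exists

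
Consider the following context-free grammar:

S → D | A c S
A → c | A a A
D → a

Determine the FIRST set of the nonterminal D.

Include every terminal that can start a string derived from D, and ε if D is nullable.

We compute FIRST(D) using the standard algorithm.
FIRST(A) = {c}
FIRST(D) = {a}
FIRST(S) = {a, c}
Therefore, FIRST(D) = {a}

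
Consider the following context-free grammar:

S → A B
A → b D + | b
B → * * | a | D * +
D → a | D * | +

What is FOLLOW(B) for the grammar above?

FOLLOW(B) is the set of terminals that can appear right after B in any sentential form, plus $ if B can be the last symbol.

We compute FOLLOW(B) using the standard algorithm.
FOLLOW(S) starts with {$}.
FIRST(A) = {b}
FIRST(B) = {*, +, a}
FIRST(D) = {+, a}
FIRST(S) = {b}
FOLLOW(A) = {*, +, a}
FOLLOW(B) = {$}
FOLLOW(D) = {*, +}
FOLLOW(S) = {$}
Therefore, FOLLOW(B) = {$}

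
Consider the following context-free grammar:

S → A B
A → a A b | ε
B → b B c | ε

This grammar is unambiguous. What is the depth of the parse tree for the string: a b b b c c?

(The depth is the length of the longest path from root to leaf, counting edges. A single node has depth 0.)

4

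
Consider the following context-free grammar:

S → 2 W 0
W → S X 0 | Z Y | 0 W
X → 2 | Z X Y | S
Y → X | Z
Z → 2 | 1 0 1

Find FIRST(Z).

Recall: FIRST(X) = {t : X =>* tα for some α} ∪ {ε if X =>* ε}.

We compute FIRST(Z) using the standard algorithm.
FIRST(S) = {2}
FIRST(W) = {0, 1, 2}
FIRST(X) = {1, 2}
FIRST(Y) = {1, 2}
FIRST(Z) = {1, 2}
Therefore, FIRST(Z) = {1, 2}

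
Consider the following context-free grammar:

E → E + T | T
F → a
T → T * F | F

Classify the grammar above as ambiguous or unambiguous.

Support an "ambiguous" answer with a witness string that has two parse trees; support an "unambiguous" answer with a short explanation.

Unambiguous - every string in the language has a unique parse tree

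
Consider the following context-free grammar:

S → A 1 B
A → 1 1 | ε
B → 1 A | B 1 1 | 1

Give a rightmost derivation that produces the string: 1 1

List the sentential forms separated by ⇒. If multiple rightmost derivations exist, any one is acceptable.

S ⇒ A 1 B ⇒ A 1 1 ⇒ 1 1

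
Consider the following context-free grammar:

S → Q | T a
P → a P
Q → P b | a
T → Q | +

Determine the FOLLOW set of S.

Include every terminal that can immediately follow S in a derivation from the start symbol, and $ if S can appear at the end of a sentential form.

We compute FOLLOW(S) using the standard algorithm.
FOLLOW(S) starts with {$}.
FIRST(P) = {a}
FIRST(Q) = {a}
FIRST(S) = {+, a}
FIRST(T) = {+, a}
FOLLOW(P) = {b}
FOLLOW(Q) = {$, a}
FOLLOW(S) = {$}
FOLLOW(T) = {a}
Therefore, FOLLOW(S) = {$}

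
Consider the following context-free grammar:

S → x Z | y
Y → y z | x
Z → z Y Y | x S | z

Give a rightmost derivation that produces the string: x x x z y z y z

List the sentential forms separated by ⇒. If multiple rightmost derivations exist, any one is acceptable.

S ⇒ x Z ⇒ x x S ⇒ x x x Z ⇒ x x x z Y Y ⇒ x x x z Y y z ⇒ x x x z y z y z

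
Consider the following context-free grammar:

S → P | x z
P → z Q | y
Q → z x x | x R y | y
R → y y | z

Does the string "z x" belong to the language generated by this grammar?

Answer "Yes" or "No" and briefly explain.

No - no valid derivation exists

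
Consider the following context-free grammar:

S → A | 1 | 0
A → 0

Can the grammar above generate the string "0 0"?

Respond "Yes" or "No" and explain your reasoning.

No - no valid derivation exists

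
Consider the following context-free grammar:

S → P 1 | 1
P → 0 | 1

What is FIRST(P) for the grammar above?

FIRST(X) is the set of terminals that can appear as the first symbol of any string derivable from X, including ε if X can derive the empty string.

We compute FIRST(P) using the standard algorithm.
FIRST(P) = {0, 1}
FIRST(S) = {0, 1}
Therefore, FIRST(P) = {0, 1}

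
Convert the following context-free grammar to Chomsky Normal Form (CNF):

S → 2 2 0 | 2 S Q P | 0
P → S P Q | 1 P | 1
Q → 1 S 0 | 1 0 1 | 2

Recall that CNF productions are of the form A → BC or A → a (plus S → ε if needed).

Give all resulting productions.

T2 → 2; T0 → 0; S → 0; T1 → 1; P → 1; Q → 2; S → T2 X0; X0 → T2 T0; S → T2 X1; X1 → S X2; X2 → Q P; P → S X3; X3 → P Q; P → T1 P; Q → T1 X4; X4 → S T0; Q → T1 X5; X5 → T0 T1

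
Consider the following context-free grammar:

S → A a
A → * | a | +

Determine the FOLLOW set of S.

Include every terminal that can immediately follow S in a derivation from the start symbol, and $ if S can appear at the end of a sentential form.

We compute FOLLOW(S) using the standard algorithm.
FOLLOW(S) starts with {$}.
FIRST(A) = {*, +, a}
FIRST(S) = {*, +, a}
FOLLOW(A) = {a}
FOLLOW(S) = {$}
Therefore, FOLLOW(S) = {$}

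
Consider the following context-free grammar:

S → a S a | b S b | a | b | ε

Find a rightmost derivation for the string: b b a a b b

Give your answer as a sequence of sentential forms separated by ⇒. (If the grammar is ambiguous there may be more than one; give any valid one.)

S ⇒ b S b ⇒ b b S b b ⇒ b b a S a b b ⇒ b b a a b b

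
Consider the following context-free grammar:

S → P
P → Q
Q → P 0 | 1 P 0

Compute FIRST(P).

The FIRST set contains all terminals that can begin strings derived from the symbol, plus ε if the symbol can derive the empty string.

We compute FIRST(P) using the standard algorithm.
FIRST(P) = {1}
FIRST(Q) = {1}
FIRST(S) = {1}
Therefore, FIRST(P) = {1}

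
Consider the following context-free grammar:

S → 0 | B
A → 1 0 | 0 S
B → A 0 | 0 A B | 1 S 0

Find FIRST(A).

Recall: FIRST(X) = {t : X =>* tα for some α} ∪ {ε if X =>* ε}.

We compute FIRST(A) using the standard algorithm.
FIRST(A) = {0, 1}
FIRST(B) = {0, 1}
FIRST(S) = {0, 1}
Therefore, FIRST(A) = {0, 1}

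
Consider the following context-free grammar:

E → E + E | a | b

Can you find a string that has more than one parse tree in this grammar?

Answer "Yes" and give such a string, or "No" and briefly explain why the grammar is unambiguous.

Yes - the string 'b + a + a + a + b' has two distinct parse trees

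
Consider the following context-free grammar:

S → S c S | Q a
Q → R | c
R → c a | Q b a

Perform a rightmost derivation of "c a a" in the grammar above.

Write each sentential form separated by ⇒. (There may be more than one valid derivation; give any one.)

S ⇒ Q a ⇒ R a ⇒ c a a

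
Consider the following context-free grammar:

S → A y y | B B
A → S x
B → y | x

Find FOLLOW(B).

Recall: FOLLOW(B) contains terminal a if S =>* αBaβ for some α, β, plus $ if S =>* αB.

We compute FOLLOW(B) using the standard algorithm.
FOLLOW(S) starts with {$}.
FIRST(A) = {x, y}
FIRST(B) = {x, y}
FIRST(S) = {x, y}
FOLLOW(A) = {y}
FOLLOW(B) = {$, x, y}
FOLLOW(S) = {$, x}
Therefore, FOLLOW(B) = {$, x, y}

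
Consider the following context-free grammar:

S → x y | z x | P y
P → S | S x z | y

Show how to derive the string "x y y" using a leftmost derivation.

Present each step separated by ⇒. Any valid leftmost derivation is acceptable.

S ⇒ P y ⇒ S y ⇒ x y y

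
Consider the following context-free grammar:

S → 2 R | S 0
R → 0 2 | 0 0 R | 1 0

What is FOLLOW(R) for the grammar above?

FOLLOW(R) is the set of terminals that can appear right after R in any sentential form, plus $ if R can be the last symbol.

We compute FOLLOW(R) using the standard algorithm.
FOLLOW(S) starts with {$}.
FIRST(R) = {0, 1}
FIRST(S) = {2}
FOLLOW(R) = {$, 0}
FOLLOW(S) = {$, 0}
Therefore, FOLLOW(R) = {$, 0}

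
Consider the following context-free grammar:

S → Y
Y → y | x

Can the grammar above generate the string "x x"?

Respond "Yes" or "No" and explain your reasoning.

No - no valid derivation exists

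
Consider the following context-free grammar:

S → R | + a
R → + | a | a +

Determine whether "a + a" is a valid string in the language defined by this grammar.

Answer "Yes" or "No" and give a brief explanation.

No - no valid derivation exists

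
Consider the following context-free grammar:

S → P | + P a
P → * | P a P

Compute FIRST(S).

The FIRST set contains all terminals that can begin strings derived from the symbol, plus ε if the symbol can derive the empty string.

We compute FIRST(S) using the standard algorithm.
FIRST(P) = {*}
FIRST(S) = {*, +}
Therefore, FIRST(S) = {*, +}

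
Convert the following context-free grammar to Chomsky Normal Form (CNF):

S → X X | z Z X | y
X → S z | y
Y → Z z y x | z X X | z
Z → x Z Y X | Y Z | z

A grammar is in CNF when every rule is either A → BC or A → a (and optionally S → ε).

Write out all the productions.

TZ → z; S → y; X → y; TY → y; TX → x; Y → z; Z → z; S → X X; S → TZ X0; X0 → Z X; X → S TZ; Y → Z X1; X1 → TZ X2; X2 → TY TX; Y → TZ X3; X3 → X X; Z → TX X4; X4 → Z X5; X5 → Y X; Z → Y Z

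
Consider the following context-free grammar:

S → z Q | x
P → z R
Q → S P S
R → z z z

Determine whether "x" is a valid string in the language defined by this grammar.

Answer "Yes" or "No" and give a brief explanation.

Yes - a valid derivation exists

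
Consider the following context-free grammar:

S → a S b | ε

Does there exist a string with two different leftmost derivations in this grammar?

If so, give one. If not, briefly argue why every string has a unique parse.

No - every string in the language has a unique leftmost derivation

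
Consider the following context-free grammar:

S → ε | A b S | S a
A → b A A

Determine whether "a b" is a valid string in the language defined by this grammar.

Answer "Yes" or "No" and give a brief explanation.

No - no valid derivation exists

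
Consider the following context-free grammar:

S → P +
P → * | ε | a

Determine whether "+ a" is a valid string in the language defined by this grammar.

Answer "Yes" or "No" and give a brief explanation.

No - no valid derivation exists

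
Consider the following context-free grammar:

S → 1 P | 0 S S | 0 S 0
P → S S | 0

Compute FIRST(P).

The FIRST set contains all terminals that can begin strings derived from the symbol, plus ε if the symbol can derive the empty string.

We compute FIRST(P) using the standard algorithm.
FIRST(P) = {0, 1}
FIRST(S) = {0, 1}
Therefore, FIRST(P) = {0, 1}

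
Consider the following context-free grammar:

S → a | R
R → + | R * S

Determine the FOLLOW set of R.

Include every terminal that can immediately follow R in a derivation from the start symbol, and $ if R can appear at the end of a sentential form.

We compute FOLLOW(R) using the standard algorithm.
FOLLOW(S) starts with {$}.
FIRST(R) = {+}
FIRST(S) = {+, a}
FOLLOW(R) = {$, *}
FOLLOW(S) = {$, *}
Therefore, FOLLOW(R) = {$, *}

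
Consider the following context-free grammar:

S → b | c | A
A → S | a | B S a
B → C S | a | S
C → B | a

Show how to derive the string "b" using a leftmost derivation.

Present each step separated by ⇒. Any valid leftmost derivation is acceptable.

S ⇒ A ⇒ S ⇒ b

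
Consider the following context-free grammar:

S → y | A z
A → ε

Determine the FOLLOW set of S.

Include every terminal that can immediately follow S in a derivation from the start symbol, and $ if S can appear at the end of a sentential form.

We compute FOLLOW(S) using the standard algorithm.
FOLLOW(S) starts with {$}.
FIRST(A) = {ε}
FIRST(S) = {y, z}
FOLLOW(A) = {z}
FOLLOW(S) = {$}
Therefore, FOLLOW(S) = {$}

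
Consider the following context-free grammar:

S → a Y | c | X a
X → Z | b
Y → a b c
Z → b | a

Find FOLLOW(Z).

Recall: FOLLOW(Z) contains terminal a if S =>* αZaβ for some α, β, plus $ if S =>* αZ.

We compute FOLLOW(Z) using the standard algorithm.
FOLLOW(S) starts with {$}.
FIRST(S) = {a, b, c}
FIRST(X) = {a, b}
FIRST(Y) = {a}
FIRST(Z) = {a, b}
FOLLOW(S) = {$}
FOLLOW(X) = {a}
FOLLOW(Y) = {$}
FOLLOW(Z) = {a}
Therefore, FOLLOW(Z) = {a}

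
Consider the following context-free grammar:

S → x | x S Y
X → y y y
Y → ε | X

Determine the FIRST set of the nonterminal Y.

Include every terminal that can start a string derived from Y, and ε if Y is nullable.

We compute FIRST(Y) using the standard algorithm.
FIRST(S) = {x}
FIRST(X) = {y}
FIRST(Y) = {y, ε}
Therefore, FIRST(Y) = {y, ε}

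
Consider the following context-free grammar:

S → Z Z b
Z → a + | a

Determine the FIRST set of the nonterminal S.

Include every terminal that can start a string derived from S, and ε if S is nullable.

We compute FIRST(S) using the standard algorithm.
FIRST(S) = {a}
FIRST(Z) = {a}
Therefore, FIRST(S) = {a}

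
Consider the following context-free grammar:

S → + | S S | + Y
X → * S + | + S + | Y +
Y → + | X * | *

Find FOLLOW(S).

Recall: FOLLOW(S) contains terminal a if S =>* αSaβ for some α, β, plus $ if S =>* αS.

We compute FOLLOW(S) using the standard algorithm.
FOLLOW(S) starts with {$}.
FIRST(S) = {+}
FIRST(X) = {*, +}
FIRST(Y) = {*, +}
FOLLOW(S) = {$, +}
FOLLOW(X) = {*}
FOLLOW(Y) = {$, +}
Therefore, FOLLOW(S) = {$, +}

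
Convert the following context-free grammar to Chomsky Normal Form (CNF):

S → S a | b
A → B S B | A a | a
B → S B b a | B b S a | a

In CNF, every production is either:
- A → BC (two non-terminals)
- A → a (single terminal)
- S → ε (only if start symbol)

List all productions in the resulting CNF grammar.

TA → a; S → b; A → a; TB → b; B → a; S → S TA; A → B X0; X0 → S B; A → A TA; B → S X1; X1 → B X2; X2 → TB TA; B → B X3; X3 → TB X4; X4 → S TA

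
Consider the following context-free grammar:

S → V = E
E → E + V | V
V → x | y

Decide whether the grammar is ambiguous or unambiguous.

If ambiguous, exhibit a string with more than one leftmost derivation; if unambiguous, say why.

Unambiguous - every string in the language has a unique leftmost derivation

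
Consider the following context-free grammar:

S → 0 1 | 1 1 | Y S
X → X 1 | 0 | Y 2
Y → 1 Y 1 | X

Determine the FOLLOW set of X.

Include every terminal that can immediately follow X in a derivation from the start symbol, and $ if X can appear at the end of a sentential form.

We compute FOLLOW(X) using the standard algorithm.
FOLLOW(S) starts with {$}.
FIRST(S) = {0, 1}
FIRST(X) = {0, 1}
FIRST(Y) = {0, 1}
FOLLOW(S) = {$}
FOLLOW(X) = {0, 1, 2}
FOLLOW(Y) = {0, 1, 2}
Therefore, FOLLOW(X) = {0, 1, 2}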